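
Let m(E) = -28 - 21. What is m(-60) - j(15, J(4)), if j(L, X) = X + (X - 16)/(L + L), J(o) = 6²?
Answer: -257/3 ≈ -85.667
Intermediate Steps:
J(o) = 36
j(L, X) = X + (-16 + X)/(2*L) (j(L, X) = X + (-16 + X)/((2*L)) = X + (-16 + X)*(1/(2*L)) = X + (-16 + X)/(2*L))
m(E) = -49
m(-60) - j(15, J(4)) = -49 - (-8 + (½)*36 + 15*36)/15 = -49 - (-8 + 18 + 540)/15 = -49 - 550/15 = -49 - 1*110/3 = -49 - 110/3 = -257/3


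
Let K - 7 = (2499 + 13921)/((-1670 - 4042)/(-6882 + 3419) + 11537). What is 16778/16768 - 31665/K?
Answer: -3535097277782517/940603366208 ≈ -3758.3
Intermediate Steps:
K = 336570861/39958343 (K = 7 + (2499 + 13921)/((-1670 - 4042)/(-6882 + 3419) + 11537) = 7 + 16420/(-5712/(-3463) + 11537) = 7 + 16420/(-5712*(-1/3463) + 11537) = 7 + 16420/(5712/3463 + 11537) = 7 + 16420/(39958343/3463) = 7 + 16420*(3463/39958343) = 7 + 56862460/39958343 = 336570861/39958343 ≈ 8.4230)
16778/16768 - 31665/K = 16778/16768 - 31665/336570861/39958343 = 16778*(1/16768) - 31665*39958343/336570861 = 8389/8384 - 421760310365/112190287 = -3535097277782517/940603366208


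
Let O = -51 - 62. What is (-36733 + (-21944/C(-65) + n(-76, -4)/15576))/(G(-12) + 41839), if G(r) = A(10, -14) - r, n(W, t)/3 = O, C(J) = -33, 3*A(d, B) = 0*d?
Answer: -561795979/651871176 ≈ -0.86182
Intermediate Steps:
A(d, B) = 0 (A(d, B) = (0*d)/3 = (1/3)*0 = 0)
O = -113
n(W, t) = -339 (n(W, t) = 3*(-113) = -339)
G(r) = -r (G(r) = 0 - r = -r)
(-36733 + (-21944/C(-65) + n(-76, -4)/15576))/(G(-12) + 41839) = (-36733 + (-21944/(-33) - 339/15576))/(-1*(-12) + 41839) = (-36733 + (-21944*(-1/33) - 339*1/15576))/(12 + 41839) = (-36733 + (21944/33 - 113/5192))/41851 = (-36733 + 10357229/15576)*(1/41851) = -561795979/15576*1/41851 = -561795979/651871176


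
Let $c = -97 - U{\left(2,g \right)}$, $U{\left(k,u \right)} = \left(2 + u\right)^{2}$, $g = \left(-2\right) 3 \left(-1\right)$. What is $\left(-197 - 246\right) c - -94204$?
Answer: $165527$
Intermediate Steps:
$g = 6$ ($g = \left(-6\right) \left(-1\right) = 6$)
$c = -161$ ($c = -97 - \left(2 + 6\right)^{2} = -97 - 8^{2} = -97 - 64 = -161$)
$\left(-197 - 246\right) c - -94204 = \left(-197 - 246\right) \left(-161\right) - -94204 = \left(-443\right) \left(-161\right) + 94204 = 71323 + 94204 = 165527$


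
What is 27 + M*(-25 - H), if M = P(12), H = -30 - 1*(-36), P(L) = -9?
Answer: 306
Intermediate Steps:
H = 6 (H = -30 + 36 = 6)
M = -9
27 + M*(-25 - H) = 27 - 9*(-25 - 1*6) = 27 - 9*(-25 - 6) = 27 - 9*(-31) = 27 + 279 = 306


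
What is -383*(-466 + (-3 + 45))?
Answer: 162392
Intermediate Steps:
-383*(-466 + (-3 + 45)) = -383*(-466 + 42) = -383*(-424) = 162392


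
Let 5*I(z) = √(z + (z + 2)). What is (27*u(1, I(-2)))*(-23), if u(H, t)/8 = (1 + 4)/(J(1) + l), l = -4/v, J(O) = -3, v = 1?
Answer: 24840/7 ≈ 3548.6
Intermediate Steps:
I(z) = √(2 + 2*z)/5 (I(z) = √(z + (z + 2))/5 = √(z + (2 + z))/5 = √(2 + 2*z)/5)
l = -4 (l = -4/1 = -4*1 = -4)
u(H, t) = -40/7 (u(H, t) = 8*((1 + 4)/(-3 - 4)) = 8*(5/(-7)) = 8*(5*(-⅐)) = 8*(-5/7) = -40/7)
(27*u(1, I(-2)))*(-23) = (27*(-40/7))*(-23) = -1080/7*(-23) = 24840/7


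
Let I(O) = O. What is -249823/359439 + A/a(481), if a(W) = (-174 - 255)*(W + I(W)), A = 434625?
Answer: -86440875943/49446585474 ≈ -1.7482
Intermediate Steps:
a(W) = -858*W (a(W) = (-174 - 255)*(W + W) = -858*W)
-249823/359439 + A/a(481) = -249823/359439 + 434625/((-858*481)) = -249823*1/359439 + 434625/(-412698) = -249823/359439 + 434625*(-1/412698) = -249823/359439 - 144875/137566 = -86440875943/49446585474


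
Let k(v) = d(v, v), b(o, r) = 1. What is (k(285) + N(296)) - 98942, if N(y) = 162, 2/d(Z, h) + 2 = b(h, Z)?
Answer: -98782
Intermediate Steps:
d(Z, h) = -2 (d(Z, h) = 2/(-2 + 1) = 2/(-1) = 2*(-1) = -2)
k(v) = -2
(k(285) + N(296)) - 98942 = (-2 + 162) - 98942 = 160 - 98942 = -98782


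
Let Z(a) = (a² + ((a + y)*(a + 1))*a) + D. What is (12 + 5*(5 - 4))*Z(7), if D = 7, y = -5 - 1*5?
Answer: -1904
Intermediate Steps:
y = -10 (y = -5 - 5 = -10)
Z(a) = 7 + a² + a*(1 + a)*(-10 + a) (Z(a) = (a² + ((a - 10)*(a + 1))*a) + 7 = (a² + ((-10 + a)*(1 + a))*a) + 7 = (a² + ((1 + a)*(-10 + a))*a) + 7 = (a² + a*(1 + a)*(-10 + a)) + 7 = 7 + a² + a*(1 + a)*(-10 + a))
(12 + 5*(5 - 4))*Z(7) = (12 + 5*(5 - 4))*(7 + 7³ - 10*7 - 8*7²) = (12 + 5*1)*(7 + 343 - 70 - 8*49) = (12 + 5)*(7 + 343 - 70 - 392) = 17*(-112) = -1904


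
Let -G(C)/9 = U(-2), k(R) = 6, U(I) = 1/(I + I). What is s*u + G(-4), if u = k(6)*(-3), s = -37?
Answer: 2673/4 ≈ 668.25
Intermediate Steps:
U(I) = 1/(2*I)
G(C) = 9/4 (G(C) = -9/(2*(-2)) = -9*(-1)/(2*2) = -9*(-¼) = 9/4)
u = -18 (u = 6*(-3) = -18)
s*u + G(-4) = -37*(-18) + 9/4 = 666 + 9/4 = 2673/4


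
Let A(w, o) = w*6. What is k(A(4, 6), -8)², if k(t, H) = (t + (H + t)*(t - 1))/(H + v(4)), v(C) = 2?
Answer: 38416/9 ≈ 4268.4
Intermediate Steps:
A(w, o) = 6*w
k(t, H) = (t + (-1 + t)*(H + t))/(2 + H) (k(t, H) = (t + (H + t)*(t - 1))/(H + 2) = (t + (H + t)*(-1 + t))/(2 + H) = (t + (-1 + t)*(H + t))/(2 + H))
k(A(4, 6), -8)² = (((6*4)² - 1*(-8) - 48*4)/(2 - 8))² = ((24² + 8 - 8*24)/(-6))² = (-(576 + 8 - 192)/6)² = (-⅙*392)² = (-196/3)² = 38416/9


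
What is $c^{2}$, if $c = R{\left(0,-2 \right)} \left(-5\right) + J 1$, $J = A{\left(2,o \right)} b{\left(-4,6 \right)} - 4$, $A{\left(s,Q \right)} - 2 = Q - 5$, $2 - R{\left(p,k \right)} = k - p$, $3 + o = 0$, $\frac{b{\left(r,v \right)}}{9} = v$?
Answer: $121104$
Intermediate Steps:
$b{\left(r,v \right)} = 9 v$
$o = -3$ ($o = -3 + 0 = -3$)
$R{\left(p,k \right)} = 2 + p - k$ ($R{\left(p,k \right)} = 2 - \left(k - p\right) = 2 + p - k$)
$A{\left(s,Q \right)} = -3 + Q$ ($A{\left(s,Q \right)} = 2 + \left(Q - 5\right) = 2 + \left(-5 + Q\right) = -3 + Q$)
$J = -328$ ($J = \left(-3 - 3\right) 9 \cdot 6 - 4 = \left(-6\right) 54 - 4 = -324 - 4 = -328$)
$c = -348$ ($c = \left(2 + 0 - -2\right) \left(-5\right) - 328 = \left(2 + 0 + 2\right) \left(-5\right) - 328 = 4 \left(-5\right) - 328 = -20 - 328 = -348$)
$c^{2} = \left(-348\right)^{2} = 121104$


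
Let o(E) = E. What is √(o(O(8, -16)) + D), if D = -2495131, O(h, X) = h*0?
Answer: I*√2495131 ≈ 1579.6*I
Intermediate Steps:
O(h, X) = 0
√(o(O(8, -16)) + D) = √(0 - 2495131) = √(-2495131) = I*√2495131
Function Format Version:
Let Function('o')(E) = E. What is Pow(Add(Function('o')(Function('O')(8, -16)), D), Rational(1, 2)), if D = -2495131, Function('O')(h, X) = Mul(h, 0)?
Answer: Mul(I, Pow(2495131, Rational(1, 2))) ≈ Mul(1579.6, I)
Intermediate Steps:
Function('O')(h, X) = 0
Pow(Add(Function('o')(Function('O')(8, -16)), D), Rational(1, 2)) = Pow(Add(0, -2495131), Rational(1, 2)) = Pow(-2495131, Rational(1, 2)) = Mul(I, Pow(2495131, Rational(1, 2)))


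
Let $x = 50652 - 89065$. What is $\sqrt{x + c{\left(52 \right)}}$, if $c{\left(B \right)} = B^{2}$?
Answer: $i \sqrt{35709} \approx 188.97 i$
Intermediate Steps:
$x = -38413$ ($x = 50652 - 89065 = -38413$)
$\sqrt{x + c{\left(52 \right)}} = \sqrt{-38413 + 52^{2}} = \sqrt{-38413 + 2704} = \sqrt{-35709} = i \sqrt{35709}$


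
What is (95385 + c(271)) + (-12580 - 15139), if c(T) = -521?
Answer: 67145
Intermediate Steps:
(95385 + c(271)) + (-12580 - 15139) = (95385 - 521) + (-12580 - 15139) = 94864 - 27719 = 67145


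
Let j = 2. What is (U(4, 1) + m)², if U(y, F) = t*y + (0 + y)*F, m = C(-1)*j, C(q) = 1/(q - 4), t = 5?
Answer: 13924/25 ≈ 556.96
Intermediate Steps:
C(q) = 1/(-4 + q)
m = -⅖ (m = 2/(-4 - 1) = 2/(-5) = -⅕*2 = -⅖ ≈ -0.40000)
U(y, F) = 5*y + F*y (U(y, F) = 5*y + (0 + y)*F = 5*y + y*F = 5*y + F*y)
(U(4, 1) + m)² = (4*(5 + 1) - ⅖)² = (4*6 - ⅖)² = (24 - ⅖)² = (118/5)² = 13924/25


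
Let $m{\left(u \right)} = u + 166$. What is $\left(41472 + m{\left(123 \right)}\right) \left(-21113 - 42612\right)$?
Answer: $-2661219725$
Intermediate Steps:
$m{\left(u \right)} = 166 + u$
$\left(41472 + m{\left(123 \right)}\right) \left(-21113 - 42612\right) = \left(41472 + \left(166 + 123\right)\right) \left(-21113 - 42612\right) = \left(41472 + 289\right) \left(-63725\right) = 41761 \left(-63725\right) = -2661219725$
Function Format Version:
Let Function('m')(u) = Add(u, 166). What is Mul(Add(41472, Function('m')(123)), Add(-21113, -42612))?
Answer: -2661219725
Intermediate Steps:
Function('m')(u) = Add(166, u)
Mul(Add(41472, Function('m')(123)), Add(-21113, -42612)) = Mul(Add(41472, Add(166, 123)), Add(-21113, -42612)) = Mul(Add(41472, 289), -63725) = Mul(41761, -63725) = -2661219725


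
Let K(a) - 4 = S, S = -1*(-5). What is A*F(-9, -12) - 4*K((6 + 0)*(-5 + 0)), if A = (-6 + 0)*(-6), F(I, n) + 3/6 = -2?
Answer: -126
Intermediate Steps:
F(I, n) = -5/2 (F(I, n) = -½ - 2 = -5/2)
S = 5
K(a) = 9 (K(a) = 4 + 5 = 9)
A = 36 (A = -6*(-6) = 36)
A*F(-9, -12) - 4*K((6 + 0)*(-5 + 0)) = 36*(-5/2) - 4*9 = -90 - 36 = -126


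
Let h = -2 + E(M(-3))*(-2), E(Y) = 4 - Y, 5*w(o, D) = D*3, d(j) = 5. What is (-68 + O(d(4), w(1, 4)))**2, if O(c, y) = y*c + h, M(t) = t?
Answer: 5184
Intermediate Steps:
w(o, D) = 3*D/5 (w(o, D) = (D*3)/5 = (3*D)/5 = 3*D/5)
h = -16 (h = -2 + (4 - 1*(-3))*(-2) = -2 + (4 + 3)*(-2) = -2 + 7*(-2) = -2 - 14 = -16)
O(c, y) = -16 + c*y (O(c, y) = y*c - 16 = c*y - 16 = -16 + c*y)
(-68 + O(d(4), w(1, 4)))**2 = (-68 + (-16 + 5*((3/5)*4)))**2 = (-68 + (-16 + 5*(12/5)))**2 = (-68 + (-16 + 12))**2 = (-68 - 4)**2 = (-72)**2 = 5184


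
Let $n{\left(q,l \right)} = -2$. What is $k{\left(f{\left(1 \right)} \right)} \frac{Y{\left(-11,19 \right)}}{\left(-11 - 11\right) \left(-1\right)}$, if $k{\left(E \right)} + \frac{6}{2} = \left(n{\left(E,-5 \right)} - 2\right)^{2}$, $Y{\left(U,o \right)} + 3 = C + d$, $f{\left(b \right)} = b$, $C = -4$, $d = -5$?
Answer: $- \frac{78}{11} \approx -7.0909$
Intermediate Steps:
$Y{\left(U,o \right)} = -12$ ($Y{\left(U,o \right)} = -3 - 9 = -12$)
$k{\left(E \right)} = 13$ ($k{\left(E \right)} = -3 + \left(-2 - 2\right)^{2} = -3 + \left(-4\right)^{2} = -3 + 16 = 13$)
$k{\left(f{\left(1 \right)} \right)} \frac{Y{\left(-11,19 \right)}}{\left(-11 - 11\right) \left(-1\right)} = 13 \left(- \frac{12}{\left(-11 - 11\right) \left(-1\right)}\right) = 13 \left(- \frac{12}{\left(-22\right) \left(-1\right)}\right) = 13 \left(- \frac{12}{22}\right) = 13 \left(\left(-12\right) \frac{1}{22}\right) = 13 \left(- \frac{6}{11}\right) = - \frac{78}{11}$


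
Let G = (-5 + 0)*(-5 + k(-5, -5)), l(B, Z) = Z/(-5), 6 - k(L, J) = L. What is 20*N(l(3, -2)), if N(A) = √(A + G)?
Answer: 8*I*√185 ≈ 108.81*I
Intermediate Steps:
k(L, J) = 6 - L
l(B, Z) = -Z/5 (l(B, Z) = Z*(-⅕) = -Z/5)
G = -30 (G = (-5 + 0)*(-5 + (6 - 1*(-5))) = -5*(-5 + (6 + 5)) = -5*(-5 + 11) = -5*6 = -30)
N(A) = √(-30 + A) (N(A) = √(A - 30) = √(-30 + A))
20*N(l(3, -2)) = 20*√(-30 - ⅕*(-2)) = 20*√(-30 + ⅖) = 20*√(-148/5) = 20*(2*I*√185/5) = 8*I*√185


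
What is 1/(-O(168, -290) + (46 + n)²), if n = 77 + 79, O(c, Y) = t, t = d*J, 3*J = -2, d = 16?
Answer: 3/122444 ≈ 2.4501e-5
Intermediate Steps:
J = -⅔ (J = (⅓)*(-2) = -⅔ ≈ -0.66667)
t = -32/3 (t = 16*(-⅔) = -32/3 ≈ -10.667)
O(c, Y) = -32/3
n = 156
1/(-O(168, -290) + (46 + n)²) = 1/(-1*(-32/3) + (46 + 156)²) = 1/(32/3 + 202²) = 1/(32/3 + 40804) = 1/(122444/3) = 3/122444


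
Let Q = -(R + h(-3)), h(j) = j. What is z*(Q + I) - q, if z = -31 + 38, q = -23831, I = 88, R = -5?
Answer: 24503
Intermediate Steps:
z = 7
Q = 8 (Q = -(-5 - 3) = -1*(-8) = 8)
z*(Q + I) - q = 7*(8 + 88) - 1*(-23831) = 7*96 + 23831 = 672 + 23831 = 24503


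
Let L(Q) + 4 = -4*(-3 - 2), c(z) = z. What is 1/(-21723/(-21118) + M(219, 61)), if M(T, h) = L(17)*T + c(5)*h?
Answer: 21118/80460185 ≈ 0.00026247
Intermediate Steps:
L(Q) = 16 (L(Q) = -4 - 4*(-3 - 2) = -4 - 4*(-5) = -4 + 20 = 16)
M(T, h) = 5*h + 16*T (M(T, h) = 16*T + 5*h = 5*h + 16*T)
1/(-21723/(-21118) + M(219, 61)) = 1/(-21723/(-21118) + (5*61 + 16*219)) = 1/(-21723*(-1/21118) + (305 + 3504)) = 1/(21723/21118 + 3809) = 1/(80460185/21118) = 21118/80460185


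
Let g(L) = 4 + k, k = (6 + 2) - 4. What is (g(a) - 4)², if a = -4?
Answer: 16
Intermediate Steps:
k = 4 (k = 8 - 4 = 4)
g(L) = 8 (g(L) = 4 + 4 = 8)
(g(a) - 4)² = (8 - 4)² = 4² = 16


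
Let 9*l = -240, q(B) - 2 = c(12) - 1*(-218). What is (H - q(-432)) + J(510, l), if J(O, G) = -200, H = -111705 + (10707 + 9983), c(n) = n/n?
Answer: -91436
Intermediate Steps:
c(n) = 1
q(B) = 221 (q(B) = 2 + (1 - 1*(-218)) = 2 + (1 + 218) = 2 + 219 = 221)
H = -91015 (H = -111705 + 20690 = -91015)
l = -80/3 (l = (⅑)*(-240) = -80/3 ≈ -26.667)
(H - q(-432)) + J(510, l) = (-91015 - 1*221) - 200 = (-91015 - 221) - 200 = -91236 - 200 = -91436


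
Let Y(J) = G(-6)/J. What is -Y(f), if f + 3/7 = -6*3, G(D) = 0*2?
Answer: 0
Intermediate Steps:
G(D) = 0
f = -129/7 (f = -3/7 - 6*3 = -3/7 - 18 = -129/7 ≈ -18.429)
Y(J) = 0 (Y(J) = 0/J = 0)
-Y(f) = -1*0 = 0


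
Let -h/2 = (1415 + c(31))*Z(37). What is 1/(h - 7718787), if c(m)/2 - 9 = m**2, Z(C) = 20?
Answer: -1/7852987 ≈ -1.2734e-7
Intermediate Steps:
c(m) = 18 + 2*m**2
h = -134200 (h = -2*(1415 + (18 + 2*31**2))*20 = -2*(1415 + (18 + 2*961))*20 = -2*(1415 + (18 + 1922))*20 = -2*(1415 + 1940)*20 = -6710*20 = -2*67100 = -134200)
1/(h - 7718787) = 1/(-134200 - 7718787) = 1/(-7852987) = -1/7852987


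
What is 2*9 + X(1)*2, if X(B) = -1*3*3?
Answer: 0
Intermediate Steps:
X(B) = -9 (X(B) = -3*3 = -9)
2*9 + X(1)*2 = 2*9 - 9*2 = 18 - 18 = 0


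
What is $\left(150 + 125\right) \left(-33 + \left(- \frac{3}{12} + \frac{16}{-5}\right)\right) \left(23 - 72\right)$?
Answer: $\frac{1964655}{4} \approx 4.9116 \cdot 10^{5}$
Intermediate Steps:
$\left(150 + 125\right) \left(-33 + \left(- \frac{3}{12} + \frac{16}{-5}\right)\right) \left(23 - 72\right) = 275 \left(-33 + \left(\left(-3\right) \frac{1}{12} + 16 \left(- \frac{1}{5}\right)\right)\right) \left(-49\right) = 275 \left(-33 - \frac{69}{20}\right) \left(-49\right) = 275 \left(\left(- \frac{729}{20}\right) \left(-49\right)\right) = 275 \cdot \frac{35721}{20} = \frac{1964655}{4}$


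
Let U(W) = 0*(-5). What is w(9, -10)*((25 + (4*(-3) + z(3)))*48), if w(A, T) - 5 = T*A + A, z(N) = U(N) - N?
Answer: -36480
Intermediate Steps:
U(W) = 0
z(N) = -N (z(N) = 0 - N = -N)
w(A, T) = 5 + A + A*T (w(A, T) = 5 + (T*A + A) = 5 + (A*T + A) = 5 + (A + A*T) = 5 + A + A*T)
w(9, -10)*((25 + (4*(-3) + z(3)))*48) = (5 + 9 + 9*(-10))*((25 + (4*(-3) - 1*3))*48) = (5 + 9 - 90)*((25 + (-12 - 3))*48) = -76*(25 - 15)*48 = -760*48 = -76*480 = -36480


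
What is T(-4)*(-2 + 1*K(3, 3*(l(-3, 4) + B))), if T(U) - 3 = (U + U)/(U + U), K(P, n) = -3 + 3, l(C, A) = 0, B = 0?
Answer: -8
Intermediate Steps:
K(P, n) = 0
T(U) = 4 (T(U) = 3 + (U + U)/(U + U) = 3 + (2*U)/((2*U)) = 3 + (2*U)*(1/(2*U)) = 3 + 1 = 4)
T(-4)*(-2 + 1*K(3, 3*(l(-3, 4) + B))) = 4*(-2 + 1*0) = 4*(-2 + 0) = 4*(-2) = -8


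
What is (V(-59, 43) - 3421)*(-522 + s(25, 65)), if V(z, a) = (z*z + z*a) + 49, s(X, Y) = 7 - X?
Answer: 1311120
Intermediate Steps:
V(z, a) = 49 + z² + a*z (V(z, a) = (z² + a*z) + 49 = 49 + z² + a*z)
(V(-59, 43) - 3421)*(-522 + s(25, 65)) = ((49 + (-59)² + 43*(-59)) - 3421)*(-522 + (7 - 1*25)) = ((49 + 3481 - 2537) - 3421)*(-522 + (7 - 25)) = (993 - 3421)*(-522 - 18) = -2428*(-540) = 1311120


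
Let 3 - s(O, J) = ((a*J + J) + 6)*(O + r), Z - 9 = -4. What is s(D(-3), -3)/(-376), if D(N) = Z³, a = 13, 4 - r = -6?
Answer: -4863/376 ≈ -12.934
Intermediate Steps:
r = 10 (r = 4 - 1*(-6) = 4 + 6 = 10)
Z = 5 (Z = 9 - 4 = 5)
D(N) = 125 (D(N) = 5³ = 125)
s(O, J) = 3 - (6 + 14*J)*(10 + O) (s(O, J) = 3 - ((13*J + J) + 6)*(O + 10) = 3 - (14*J + 6)*(10 + O) = 3 - (6 + 14*J)*(10 + O))
s(D(-3), -3)/(-376) = (-57 - 140*(-3) - 6*125 - 14*(-3)*125)/(-376) = (-57 + 420 - 750 + 5250)*(-1/376) = 4863*(-1/376) = -4863/376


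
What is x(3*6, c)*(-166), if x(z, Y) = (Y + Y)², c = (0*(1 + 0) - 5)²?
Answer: -415000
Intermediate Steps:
c = 25 (c = (0*1 - 5)² = (0 - 5)² = (-5)² = 25)
x(z, Y) = 4*Y² (x(z, Y) = (2*Y)² = 4*Y²)
x(3*6, c)*(-166) = (4*25²)*(-166) = (4*625)*(-166) = 2500*(-166) = -415000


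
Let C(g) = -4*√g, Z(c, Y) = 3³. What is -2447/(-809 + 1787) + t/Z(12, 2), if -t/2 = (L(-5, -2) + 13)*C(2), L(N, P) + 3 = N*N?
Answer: -2447/978 + 280*√2/27 ≈ 12.164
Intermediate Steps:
Z(c, Y) = 27
L(N, P) = -3 + N² (L(N, P) = -3 + N*N = -3 + N²)
t = 280*√2 (t = -2*((-3 + (-5)²) + 13)*(-4*√2) = -2*((-3 + 25) + 13)*(-4*√2) = -2*(22 + 13)*(-4*√2) = -70*(-4*√2) = -(-280)*√2 = 280*√2 ≈ 395.98)
-2447/(-809 + 1787) + t/Z(12, 2) = -2447/(-809 + 1787) + (280*√2)/27 = -2447/978 + (280*√2)*(1/27) = -2447*1/978 + 280*√2/27 = -2447/978 + 280*√2/27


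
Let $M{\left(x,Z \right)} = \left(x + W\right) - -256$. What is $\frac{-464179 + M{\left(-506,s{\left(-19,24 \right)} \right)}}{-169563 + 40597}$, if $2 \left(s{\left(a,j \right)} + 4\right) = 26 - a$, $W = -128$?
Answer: $\frac{464557}{128966} \approx 3.6022$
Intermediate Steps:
$s{\left(a,j \right)} = 9 - \frac{a}{2}$ ($s{\left(a,j \right)} = -4 + \frac{26 - a}{2} = -4 - \left(-13 + \frac{a}{2}\right) = 9 - \frac{a}{2}$)
$M{\left(x,Z \right)} = 128 + x$ ($M{\left(x,Z \right)} = \left(x - 128\right) - -256 = \left(-128 + x\right) + 256 = 128 + x$)
$\frac{-464179 + M{\left(-506,s{\left(-19,24 \right)} \right)}}{-169563 + 40597} = \frac{-464179 + \left(128 - 506\right)}{-169563 + 40597} = \frac{-464179 - 378}{-128966} = \left(-464557\right) \left(- \frac{1}{128966}\right) = \frac{464557}{128966}$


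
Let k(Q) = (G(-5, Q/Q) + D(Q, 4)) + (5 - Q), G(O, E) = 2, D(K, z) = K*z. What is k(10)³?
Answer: 50653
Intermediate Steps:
k(Q) = 7 + 3*Q (k(Q) = (2 + Q*4) + (5 - Q) = (2 + 4*Q) + (5 - Q) = 7 + 3*Q)
k(10)³ = (7 + 3*10)³ = (7 + 30)³ = 37³ = 50653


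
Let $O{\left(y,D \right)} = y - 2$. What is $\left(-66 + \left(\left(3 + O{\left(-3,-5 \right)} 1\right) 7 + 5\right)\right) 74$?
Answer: $-5550$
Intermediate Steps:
$O{\left(y,D \right)} = -2 + y$ ($O{\left(y,D \right)} = y - 2 = -2 + y$)
$\left(-66 + \left(\left(3 + O{\left(-3,-5 \right)} 1\right) 7 + 5\right)\right) 74 = \left(-66 + \left(\left(3 + \left(-2 - 3\right) 1\right) 7 + 5\right)\right) 74 = \left(-66 + \left(\left(3 - 5\right) 7 + 5\right)\right) 74 = \left(-66 + \left(\left(-2\right) 7 + 5\right)\right) 74 = \left(-66 + \left(-14 + 5\right)\right) 74 = \left(-66 - 9\right) 74 = \left(-75\right) 74 = -5550$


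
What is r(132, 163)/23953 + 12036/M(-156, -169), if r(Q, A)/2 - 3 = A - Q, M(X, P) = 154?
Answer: 8479670/108493 ≈ 78.159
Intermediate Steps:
r(Q, A) = 6 - 2*Q + 2*A (r(Q, A) = 6 + 2*(A - Q) = 6 + (-2*Q + 2*A) = 6 - 2*Q + 2*A)
r(132, 163)/23953 + 12036/M(-156, -169) = (6 - 2*132 + 2*163)/23953 + 12036/154 = (6 - 264 + 326)*(1/23953) + 12036*(1/154) = 68*(1/23953) + 6018/77 = 4/1409 + 6018/77 = 8479670/108493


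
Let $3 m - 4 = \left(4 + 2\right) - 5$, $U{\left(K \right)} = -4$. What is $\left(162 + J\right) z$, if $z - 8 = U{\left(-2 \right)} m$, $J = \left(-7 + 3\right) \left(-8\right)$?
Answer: $\frac{776}{3} \approx 258.67$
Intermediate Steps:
$J = 32$ ($J = \left(-4\right) \left(-8\right) = 32$)
$m = \frac{5}{3}$ ($m = \frac{4}{3} + \frac{\left(4 + 2\right) - 5}{3} = \frac{4}{3} + \frac{6 - 5}{3} = \frac{4}{3} + \frac{1}{3} \cdot 1 = \frac{4}{3} + \frac{1}{3} = \frac{5}{3} \approx 1.6667$)
$z = \frac{4}{3}$ ($z = 8 - \frac{20}{3} = \frac{4}{3} \approx 1.3333$)
$\left(162 + J\right) z = \left(162 + 32\right) \frac{4}{3} = 194 \cdot \frac{4}{3} = \frac{776}{3}$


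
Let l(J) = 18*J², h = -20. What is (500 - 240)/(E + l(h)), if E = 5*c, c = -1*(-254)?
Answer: 26/847 ≈ 0.030697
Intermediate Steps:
c = 254
E = 1270 (E = 5*254 = 1270)
(500 - 240)/(E + l(h)) = (500 - 240)/(1270 + 18*(-20)²) = 260/(1270 + 18*400) = 260/(1270 + 7200) = 260/8470 = 260*(1/8470) = 26/847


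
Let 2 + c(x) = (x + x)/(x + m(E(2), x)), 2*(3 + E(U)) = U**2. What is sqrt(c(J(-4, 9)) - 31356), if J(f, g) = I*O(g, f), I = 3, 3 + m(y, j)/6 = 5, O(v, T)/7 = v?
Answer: 2*I*sqrt(35189405)/67 ≈ 177.08*I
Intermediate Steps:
E(U) = -3 + U**2/2
O(v, T) = 7*v
m(y, j) = 12 (m(y, j) = -18 + 6*5 = -18 + 30 = 12)
J(f, g) = 21*g (J(f, g) = 3*(7*g) = 21*g)
c(x) = -2 + 2*x/(12 + x) (c(x) = -2 + (x + x)/(x + 12) = -2 + (2*x)/(12 + x) = -2 + 2*x/(12 + x))
sqrt(c(J(-4, 9)) - 31356) = sqrt(-24/(12 + 21*9) - 31356) = sqrt(-24/(12 + 189) - 31356) = sqrt(-24/201 - 31356) = sqrt(-24*1/201 - 31356) = sqrt(-8/67 - 31356) = sqrt(-2100860/67) = 2*I*sqrt(35189405)/67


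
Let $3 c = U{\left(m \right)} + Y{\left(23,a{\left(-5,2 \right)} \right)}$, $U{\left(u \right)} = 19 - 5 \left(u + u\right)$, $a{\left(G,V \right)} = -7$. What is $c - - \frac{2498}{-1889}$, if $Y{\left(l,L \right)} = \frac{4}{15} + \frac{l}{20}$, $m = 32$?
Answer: $- \frac{6880883}{68004} \approx -101.18$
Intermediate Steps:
$U{\left(u \right)} = 19 - 10 u$ ($U{\left(u \right)} = 19 - 5 \cdot 2 u = 19 - 10 u$)
$Y{\left(l,L \right)} = \frac{4}{15} + \frac{l}{20}$ ($Y{\left(l,L \right)} = 4 \cdot \frac{1}{15} + l \frac{1}{20} = \frac{4}{15} + \frac{l}{20}$)
$c = - \frac{3595}{36}$ ($c = \frac{\left(19 - 320\right) + \left(\frac{4}{15} + \frac{1}{20} \cdot 23\right)}{3} = \frac{\left(19 - 320\right) + \left(\frac{4}{15} + \frac{23}{20}\right)}{3} = \frac{-301 + \frac{17}{12}}{3} = \frac{1}{3} \left(- \frac{3595}{12}\right) = - \frac{3595}{36} \approx -99.861$)
$c - - \frac{2498}{-1889} = - \frac{3595}{36} - - \frac{2498}{-1889} = - \frac{3595}{36} - \left(-2498\right) \left(- \frac{1}{1889}\right) = - \frac{3595}{36} - \frac{2498}{1889} = - \frac{6880883}{68004}$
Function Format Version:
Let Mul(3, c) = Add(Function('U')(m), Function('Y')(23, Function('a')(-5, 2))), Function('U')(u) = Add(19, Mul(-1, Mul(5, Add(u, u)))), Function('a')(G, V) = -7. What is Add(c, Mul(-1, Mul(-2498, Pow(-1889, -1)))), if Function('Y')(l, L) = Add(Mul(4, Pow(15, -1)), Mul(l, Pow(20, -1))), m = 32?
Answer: Rational(-6880883, 68004) ≈ -101.18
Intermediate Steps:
Function('U')(u) = Add(19, Mul(-10, u)) (Function('U')(u) = Add(19, Mul(-1, Mul(5, Mul(2, u)))) = Add(19, Mul(-1, Mul(10, u))) = Add(19, Mul(-10, u)))
Function('Y')(l, L) = Add(Rational(4, 15), Mul(Rational(1, 20), l)) (Function('Y')(l, L) = Add(Mul(4, Rational(1, 15)), Mul(l, Rational(1, 20))) = Add(Rational(4, 15), Mul(Rational(1, 20), l)))
c = Rational(-3595, 36) (c = Mul(Rational(1, 3), Add(Add(19, Mul(-10, 32)), Add(Rational(4, 15), Mul(Rational(1, 20), 23)))) = Mul(Rational(1, 3), Add(Add(19, -320), Add(Rational(4, 15), Rational(23, 20)))) = Mul(Rational(1, 3), Add(-301, Rational(17, 12))) = Mul(Rational(1, 3), Rational(-3595, 12)) = Rational(-3595, 36) ≈ -99.861)
Add(c, Mul(-1, Mul(-2498, Pow(-1889, -1)))) = Add(Rational(-3595, 36), Mul(-1, Mul(-2498, Pow(-1889, -1)))) = Add(Rational(-3595, 36), Mul(-1, Mul(-2498, Rational(-1, 1889)))) = Add(Rational(-3595, 36), Mul(-1, Rational(2498, 1889))) = Add(Rational(-3595, 36), Rational(-2498, 1889)) = Rational(-6880883, 68004)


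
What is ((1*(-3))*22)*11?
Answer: -726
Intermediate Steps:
((1*(-3))*22)*11 = -3*22*11 = -66*11 = -726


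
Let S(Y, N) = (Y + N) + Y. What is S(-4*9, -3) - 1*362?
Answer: -437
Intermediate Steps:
S(Y, N) = N + 2*Y (S(Y, N) = (N + Y) + Y = N + 2*Y)
S(-4*9, -3) - 1*362 = (-3 + 2*(-4*9)) - 1*362 = (-3 + 2*(-36)) - 362 = (-3 - 72) - 362 = -75 - 362 = -437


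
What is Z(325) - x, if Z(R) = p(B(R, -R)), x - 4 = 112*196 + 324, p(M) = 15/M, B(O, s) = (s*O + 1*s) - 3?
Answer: -2360632855/105953 ≈ -22280.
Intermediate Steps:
B(O, s) = -3 + s + O*s (B(O, s) = (O*s + s) - 3 = (s + O*s) - 3 = -3 + s + O*s)
x = 22280 (x = 4 + (112*196 + 324) = 4 + (21952 + 324) = 4 + 22276 = 22280)
Z(R) = 15/(-3 - R - R²) (Z(R) = 15/(-3 - R + R*(-R)) = 15/(-3 - R - R²))
Z(325) - x = -15/(3 + 325 + 325²) - 1*22280 = -15/(3 + 325 + 105625) - 22280 = -15/105953 - 22280 = -2360632855/105953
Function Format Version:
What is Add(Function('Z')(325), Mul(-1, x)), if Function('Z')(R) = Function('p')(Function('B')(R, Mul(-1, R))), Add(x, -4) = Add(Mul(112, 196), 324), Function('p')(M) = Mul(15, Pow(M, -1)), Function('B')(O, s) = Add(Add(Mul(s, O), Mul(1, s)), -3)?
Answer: Rational(-2360632855, 105953) ≈ -22280.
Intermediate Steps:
Function('B')(O, s) = Add(-3, s, Mul(O, s)) (Function('B')(O, s) = Add(Add(Mul(O, s), s), -3) = Add(Add(s, Mul(O, s)), -3) = Add(-3, s, Mul(O, s)))
x = 22280 (x = Add(4, Add(Mul(112, 196), 324)) = Add(4, Add(21952, 324)) = Add(4, 22276) = 22280)
Function('Z')(R) = Mul(15, Pow(Add(-3, Mul(-1, R), Mul(-1, Pow(R, 2))), -1)) (Function('Z')(R) = Mul(15, Pow(Add(-3, Mul(-1, R), Mul(R, Mul(-1, R))), -1)) = Mul(15, Pow(Add(-3, Mul(-1, R), Mul(-1, Pow(R, 2))), -1)))
Add(Function('Z')(325), Mul(-1, x)) = Add(Mul(-15, Pow(Add(3, 325, Pow(325, 2)), -1)), Mul(-1, 22280)) = Add(Mul(-15, Pow(Add(3, 325, 105625), -1)), -22280) = Add(Mul(-15, Pow(105953, -1)), -22280) = Add(Mul(-15, Rational(1, 105953)), -22280) = Add(Rational(-15, 105953), -22280) = Rational(-2360632855, 105953)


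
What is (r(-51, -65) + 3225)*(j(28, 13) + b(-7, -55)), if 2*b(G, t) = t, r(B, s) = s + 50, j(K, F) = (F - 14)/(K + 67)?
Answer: -1677867/19 ≈ -88309.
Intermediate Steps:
j(K, F) = (-14 + F)/(67 + K)
r(B, s) = 50 + s
b(G, t) = t/2
(r(-51, -65) + 3225)*(j(28, 13) + b(-7, -55)) = ((50 - 65) + 3225)*((-14 + 13)/(67 + 28) + (½)*(-55)) = (-15 + 3225)*(-1/95 - 55/2) = 3210*((1/95)*(-1) - 55/2) = 3210*(-1/95 - 55/2) = 3210*(-5227/190) = -1677867/19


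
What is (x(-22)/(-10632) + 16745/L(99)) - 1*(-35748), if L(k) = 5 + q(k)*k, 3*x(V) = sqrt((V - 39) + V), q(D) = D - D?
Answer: 39097 - I*sqrt(83)/31896 ≈ 39097.0 - 0.00028563*I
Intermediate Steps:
q(D) = 0
x(V) = sqrt(-39 + 2*V)/3 (x(V) = sqrt((V - 39) + V)/3 = sqrt((-39 + V) + V)/3 = sqrt(-39 + 2*V)/3)
L(k) = 5 (L(k) = 5 + 0*k = 5 + 0 = 5)
(x(-22)/(-10632) + 16745/L(99)) - 1*(-35748) = ((sqrt(-39 + 2*(-22))/3)/(-10632) + 16745/5) - 1*(-35748) = ((sqrt(-39 - 44)/3)*(-1/10632) + 16745*(1/5)) + 35748 = ((sqrt(-83)/3)*(-1/10632) + 3349) + 35748 = (((I*sqrt(83))/3)*(-1/10632) + 3349) + 35748 = ((I*sqrt(83)/3)*(-1/10632) + 3349) + 35748 = (-I*sqrt(83)/31896 + 3349) + 35748 = (3349 - I*sqrt(83)/31896) + 35748 = 39097 - I*sqrt(83)/31896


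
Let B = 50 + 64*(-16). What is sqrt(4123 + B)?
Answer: sqrt(3149) ≈ 56.116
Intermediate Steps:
B = -974 (B = 50 - 1024 = -974)
sqrt(4123 + B) = sqrt(4123 - 974) = sqrt(3149)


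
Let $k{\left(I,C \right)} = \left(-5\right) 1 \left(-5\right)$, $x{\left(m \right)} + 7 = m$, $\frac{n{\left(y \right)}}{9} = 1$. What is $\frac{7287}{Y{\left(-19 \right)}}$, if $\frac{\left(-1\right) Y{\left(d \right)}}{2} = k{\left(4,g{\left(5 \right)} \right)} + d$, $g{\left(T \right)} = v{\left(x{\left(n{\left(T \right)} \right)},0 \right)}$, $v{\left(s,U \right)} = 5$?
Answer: $- \frac{2429}{4} \approx -607.25$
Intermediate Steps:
$n{\left(y \right)} = 9$ ($n{\left(y \right)} = 9 \cdot 1 = 9$)
$x{\left(m \right)} = -7 + m$
$g{\left(T \right)} = 5$
$k{\left(I,C \right)} = 25$ ($k{\left(I,C \right)} = \left(-5\right) \left(-5\right) = 25$)
$Y{\left(d \right)} = -50 - 2 d$ ($Y{\left(d \right)} = - 2 \left(25 + d\right) = -50 - 2 d$)
$\frac{7287}{Y{\left(-19 \right)}} = \frac{7287}{-50 - -38} = \frac{7287}{-50 + 38} = \frac{7287}{-12} = 7287 \left(- \frac{1}{12}\right) = - \frac{2429}{4}$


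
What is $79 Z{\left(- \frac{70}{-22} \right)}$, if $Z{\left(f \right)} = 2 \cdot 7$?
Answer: $1106$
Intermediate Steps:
$Z{\left(f \right)} = 14$
$79 Z{\left(- \frac{70}{-22} \right)} = 79 \cdot 14 = 1106$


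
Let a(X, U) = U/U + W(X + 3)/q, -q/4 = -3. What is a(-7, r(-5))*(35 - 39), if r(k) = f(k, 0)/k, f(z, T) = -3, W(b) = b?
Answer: -8/3 ≈ -2.6667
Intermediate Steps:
q = 12 (q = -4*(-3) = 12)
r(k) = -3/k
a(X, U) = 5/4 + X/12 (a(X, U) = U/U + (X + 3)/12 = 1 + (3 + X)*(1/12) = 1 + (¼ + X/12) = 5/4 + X/12)
a(-7, r(-5))*(35 - 39) = (5/4 + (1/12)*(-7))*(35 - 39) = (5/4 - 7/12)*(-4) = (⅔)*(-4) = -8/3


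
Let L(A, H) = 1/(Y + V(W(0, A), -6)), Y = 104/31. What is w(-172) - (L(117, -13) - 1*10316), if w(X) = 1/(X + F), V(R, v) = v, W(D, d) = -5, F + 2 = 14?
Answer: 67675399/6560 ≈ 10316.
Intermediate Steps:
F = 12 (F = -2 + 14 = 12)
Y = 104/31 (Y = 104*(1/31) = 104/31 ≈ 3.3548)
w(X) = 1/(12 + X) (w(X) = 1/(X + 12) = 1/(12 + X))
L(A, H) = -31/82 (L(A, H) = 1/(104/31 - 6) = 1/(-82/31) = -31/82)
w(-172) - (L(117, -13) - 1*10316) = 1/(12 - 172) - (-31/82 - 1*10316) = 1/(-160) - (-31/82 - 10316) = -1/160 - 1*(-845943/82) = -1/160 + 845943/82 = 67675399/6560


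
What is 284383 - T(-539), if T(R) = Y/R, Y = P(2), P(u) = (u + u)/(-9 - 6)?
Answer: 2299236551/8085 ≈ 2.8438e+5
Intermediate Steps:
P(u) = -2*u/15 (P(u) = (2*u)/(-15) = (2*u)*(-1/15) = -2*u/15)
Y = -4/15 (Y = -2/15*2 = -4/15 ≈ -0.26667)
T(R) = -4/(15*R)
284383 - T(-539) = 284383 - (-4)/(15*(-539)) = 284383 - (-4)*(-1)/(15*539) = 284383 - 1*4/8085 = 284383 - 4/8085 = 2299236551/8085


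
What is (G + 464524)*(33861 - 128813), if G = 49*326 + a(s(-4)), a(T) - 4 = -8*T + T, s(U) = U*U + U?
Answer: -45616649936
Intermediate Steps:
s(U) = U + U² (s(U) = U² + U = U + U²)
a(T) = 4 - 7*T (a(T) = 4 + (-8*T + T) = 4 - 7*T)
G = 15894 (G = 49*326 + (4 - (-28)*(1 - 4)) = 15974 + (4 - (-28)*(-3)) = 15974 + (4 - 7*12) = 15974 + (4 - 84) = 15974 - 80 = 15894)
(G + 464524)*(33861 - 128813) = (15894 + 464524)*(33861 - 128813) = 480418*(-94952) = -45616649936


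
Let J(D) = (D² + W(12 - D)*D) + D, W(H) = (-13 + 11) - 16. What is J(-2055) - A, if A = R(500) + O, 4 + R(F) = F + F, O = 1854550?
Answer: 2402414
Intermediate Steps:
W(H) = -18 (W(H) = -2 - 16 = -18)
J(D) = D² - 17*D (J(D) = (D² - 18*D) + D = D² - 17*D)
R(F) = -4 + 2*F (R(F) = -4 + (F + F) = -4 + 2*F)
A = 1855546 (A = (-4 + 2*500) + 1854550 = (-4 + 1000) + 1854550 = 996 + 1854550 = 1855546)
J(-2055) - A = -2055*(-17 - 2055) - 1*1855546 = -2055*(-2072) - 1855546 = 4257960 - 1855546 = 2402414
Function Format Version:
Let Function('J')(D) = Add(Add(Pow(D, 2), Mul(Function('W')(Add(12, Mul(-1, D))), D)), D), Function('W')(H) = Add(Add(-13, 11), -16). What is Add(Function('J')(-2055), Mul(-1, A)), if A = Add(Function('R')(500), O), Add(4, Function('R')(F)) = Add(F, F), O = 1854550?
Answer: 2402414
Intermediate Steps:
Function('W')(H) = -18 (Function('W')(H) = Add(-2, -16) = -18)
Function('J')(D) = Add(Pow(D, 2), Mul(-17, D)) (Function('J')(D) = Add(Add(Pow(D, 2), Mul(-18, D)), D) = Add(Pow(D, 2), Mul(-17, D)))
Function('R')(F) = Add(-4, Mul(2, F)) (Function('R')(F) = Add(-4, Add(F, F)) = Add(-4, Mul(2, F)))
A = 1855546 (A = Add(Add(-4, Mul(2, 500)), 1854550) = Add(Add(-4, 1000), 1854550) = Add(996, 1854550) = 1855546)
Add(Function('J')(-2055), Mul(-1, A)) = Add(Mul(-2055, Add(-17, -2055)), Mul(-1, 1855546)) = Add(Mul(-2055, -2072), -1855546) = Add(4257960, -1855546) = 2402414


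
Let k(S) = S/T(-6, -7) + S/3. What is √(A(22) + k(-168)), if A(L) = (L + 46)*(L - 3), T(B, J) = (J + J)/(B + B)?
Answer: 2*√273 ≈ 33.045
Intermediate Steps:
T(B, J) = J/B (T(B, J) = (2*J)/((2*B)) = (2*J)*(1/(2*B)) = J/B)
k(S) = 25*S/21 (k(S) = S/((-7/(-6))) + S/3 = S/((-7*(-⅙))) + S*(⅓) = S/(7/6) + S/3 = S*(6/7) + S/3 = 6*S/7 + S/3 = 25*S/21)
A(L) = (-3 + L)*(46 + L) (A(L) = (46 + L)*(-3 + L) = (-3 + L)*(46 + L))
√(A(22) + k(-168)) = √((-138 + 22² + 43*22) + (25/21)*(-168)) = √((-138 + 484 + 946) - 200) = √(1292 - 200) = √1092 = 2*√273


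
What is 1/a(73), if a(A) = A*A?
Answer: 1/5329 ≈ 0.00018765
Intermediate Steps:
a(A) = A²
1/a(73) = 1/(73²) = 1/5329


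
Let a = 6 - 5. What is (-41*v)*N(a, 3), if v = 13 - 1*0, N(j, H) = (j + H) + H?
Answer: -3731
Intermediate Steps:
a = 1
N(j, H) = j + 2*H (N(j, H) = (H + j) + H = j + 2*H)
v = 13 (v = 13 + 0 = 13)
(-41*v)*N(a, 3) = (-41*13)*(1 + 2*3) = -533*(1 + 6) = -533*7 = -3731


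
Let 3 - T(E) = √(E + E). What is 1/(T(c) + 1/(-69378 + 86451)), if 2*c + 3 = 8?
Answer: 174895812/233210351 + 291487329*√5/1166051755 ≈ 1.3089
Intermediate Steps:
c = 5/2 (c = -3/2 + (½)*8 = -3/2 + 4 = 5/2 ≈ 2.5000)
T(E) = 3 - √2*√E (T(E) = 3 - √(E + E) = 3 - √(2*E) = 3 - √2*√E)
1/(T(c) + 1/(-69378 + 86451)) = 1/((3 - √2*√(5/2)) + 1/(-69378 + 86451)) = 1/((3 - √2*√10/2) + 1/17073) = 1/((3 - √5) + 1/17073) = 1/(51220/17073 - √5)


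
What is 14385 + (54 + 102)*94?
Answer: 29049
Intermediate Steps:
14385 + (54 + 102)*94 = 14385 + 156*94 = 14385 + 14664 = 29049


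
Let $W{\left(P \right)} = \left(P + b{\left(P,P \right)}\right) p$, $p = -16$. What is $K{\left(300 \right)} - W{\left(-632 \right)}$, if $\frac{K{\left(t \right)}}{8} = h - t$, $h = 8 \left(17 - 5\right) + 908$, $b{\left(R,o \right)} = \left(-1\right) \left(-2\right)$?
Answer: $-4448$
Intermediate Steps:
$b{\left(R,o \right)} = 2$
$h = 1004$ ($h = 8 \cdot 12 + 908 = 96 + 908 = 1004$)
$W{\left(P \right)} = -32 - 16 P$ ($W{\left(P \right)} = \left(P + 2\right) \left(-16\right) = \left(2 + P\right) \left(-16\right) = -32 - 16 P$)
$K{\left(t \right)} = 8032 - 8 t$ ($K{\left(t \right)} = 8 \left(1004 - t\right) = 8032 - 8 t$)
$K{\left(300 \right)} - W{\left(-632 \right)} = \left(8032 - 2400\right) - \left(-32 - -10112\right) = \left(8032 - 2400\right) - \left(-32 + 10112\right) = 5632 - 10080 = -4448$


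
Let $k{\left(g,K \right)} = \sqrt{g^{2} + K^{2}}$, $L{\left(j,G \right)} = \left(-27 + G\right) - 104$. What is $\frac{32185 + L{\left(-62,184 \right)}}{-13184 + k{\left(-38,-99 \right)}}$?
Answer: $- \frac{141675264}{57935537} - \frac{10746 \sqrt{11245}}{57935537} \approx -2.4651$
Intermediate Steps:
$L{\left(j,G \right)} = -131 + G$
$k{\left(g,K \right)} = \sqrt{K^{2} + g^{2}}$
$\frac{32185 + L{\left(-62,184 \right)}}{-13184 + k{\left(-38,-99 \right)}} = \frac{32185 + \left(-131 + 184\right)}{-13184 + \sqrt{\left(-99\right)^{2} + \left(-38\right)^{2}}} = \frac{32185 + 53}{-13184 + \sqrt{9801 + 1444}} = \frac{32238}{-13184 + \sqrt{11245}}$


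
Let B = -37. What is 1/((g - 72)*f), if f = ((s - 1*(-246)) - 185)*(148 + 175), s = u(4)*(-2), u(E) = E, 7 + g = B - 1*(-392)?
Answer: 1/4724844 ≈ 2.1165e-7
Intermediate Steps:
g = 348 (g = -7 + (-37 - 1*(-392)) = -7 + (-37 + 392) = -7 + 355 = 348)
s = -8 (s = 4*(-2) = -8)
f = 17119 (f = ((-8 - 1*(-246)) - 185)*(148 + 175) = ((-8 + 246) - 185)*323 = (238 - 185)*323 = 53*323 = 17119)
1/((g - 72)*f) = 1/((348 - 72)*17119) = (1/17119)/276 = (1/276)*(1/17119) = 1/4724844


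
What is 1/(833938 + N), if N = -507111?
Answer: 1/326827 ≈ 3.0597e-6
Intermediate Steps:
1/(833938 + N) = 1/(833938 - 507111) = 1/326827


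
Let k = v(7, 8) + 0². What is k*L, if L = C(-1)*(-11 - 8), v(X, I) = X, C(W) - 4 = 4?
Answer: -1064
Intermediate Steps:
C(W) = 8 (C(W) = 4 + 4 = 8)
L = -152 (L = 8*(-11 - 8) = 8*(-19) = -152)
k = 7 (k = 7 + 0² = 7 + 0 = 7)
k*L = 7*(-152) = -1064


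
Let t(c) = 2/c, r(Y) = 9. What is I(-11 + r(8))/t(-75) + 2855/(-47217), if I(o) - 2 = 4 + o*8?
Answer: 17703520/47217 ≈ 374.94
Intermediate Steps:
I(o) = 6 + 8*o (I(o) = 2 + (4 + o*8) = 2 + (4 + 8*o) = 6 + 8*o)
I(-11 + r(8))/t(-75) + 2855/(-47217) = (6 + 8*(-11 + 9))/((2/(-75))) + 2855/(-47217) = (6 + 8*(-2))/((2*(-1/75))) + 2855*(-1/47217) = (6 - 16)/(-2/75) - 2855/47217 = -10*(-75/2) - 2855/47217 = 375 - 2855/47217 = 17703520/47217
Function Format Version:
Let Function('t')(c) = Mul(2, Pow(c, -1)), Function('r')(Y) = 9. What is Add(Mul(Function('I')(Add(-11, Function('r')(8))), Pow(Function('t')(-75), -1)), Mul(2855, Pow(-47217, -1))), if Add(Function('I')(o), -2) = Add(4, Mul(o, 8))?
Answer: Rational(17703520, 47217) ≈ 374.94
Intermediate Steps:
Function('I')(o) = Add(6, Mul(8, o)) (Function('I')(o) = Add(2, Add(4, Mul(o, 8))) = Add(2, Add(4, Mul(8, o))) = Add(6, Mul(8, o)))
Add(Mul(Function('I')(Add(-11, Function('r')(8))), Pow(Function('t')(-75), -1)), Mul(2855, Pow(-47217, -1))) = Add(Mul(Add(6, Mul(8, Add(-11, 9))), Pow(Mul(2, Pow(-75, -1)), -1)), Mul(2855, Pow(-47217, -1))) = Add(Mul(Add(6, Mul(8, -2)), Pow(Mul(2, Rational(-1, 75)), -1)), Mul(2855, Rational(-1, 47217))) = Add(Mul(Add(6, -16), Pow(Rational(-2, 75), -1)), Rational(-2855, 47217)) = Add(Mul(-10, Rational(-75, 2)), Rational(-2855, 47217)) = Add(375, Rational(-2855, 47217)) = Rational(17703520, 47217)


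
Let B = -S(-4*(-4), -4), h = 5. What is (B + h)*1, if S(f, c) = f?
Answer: -11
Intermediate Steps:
B = -16 (B = -(-4)*(-4) = -1*16 = -16)
(B + h)*1 = (-16 + 5)*1 = -11*1 = -11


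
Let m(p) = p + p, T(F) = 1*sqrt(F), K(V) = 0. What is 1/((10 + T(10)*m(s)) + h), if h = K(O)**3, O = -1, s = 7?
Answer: -1/186 + 7*sqrt(10)/930 ≈ 0.018426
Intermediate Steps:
T(F) = sqrt(F)
m(p) = 2*p
h = 0 (h = 0**3 = 0)
1/((10 + T(10)*m(s)) + h) = 1/((10 + sqrt(10)*(2*7)) + 0) = 1/((10 + sqrt(10)*14) + 0) = 1/((10 + 14*sqrt(10)) + 0) = 1/(10 + 14*sqrt(10))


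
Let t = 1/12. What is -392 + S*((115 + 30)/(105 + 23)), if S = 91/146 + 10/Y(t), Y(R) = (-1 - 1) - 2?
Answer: -3682713/9344 ≈ -394.13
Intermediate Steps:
t = 1/12 ≈ 0.083333
Y(R) = -4 (Y(R) = -2 - 2 = -4)
S = -137/73 (S = 91/146 + 10/(-4) = 91*(1/146) + 10*(-1/4) = 91/146 - 5/2 = -137/73 ≈ -1.8767)
-392 + S*((115 + 30)/(105 + 23)) = -392 - 137*(115 + 30)/(73*(105 + 23)) = -392 - 19865/(73*128) = -392 - 137/73*145/128 = -392 - 19865/9344 = -3682713/9344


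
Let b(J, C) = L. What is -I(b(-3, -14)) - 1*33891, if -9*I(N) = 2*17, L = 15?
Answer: -304985/9 ≈ -33887.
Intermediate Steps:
b(J, C) = 15
I(N) = -34/9 (I(N) = -2*17/9 = -1/9*34 = -34/9)
-I(b(-3, -14)) - 1*33891 = -1*(-34/9) - 1*33891 = 34/9 - 33891 = -304985/9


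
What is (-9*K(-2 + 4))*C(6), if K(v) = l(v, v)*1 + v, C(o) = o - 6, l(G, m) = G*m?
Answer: 0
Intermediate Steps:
C(o) = -6 + o
K(v) = v + v² (K(v) = (v*v)*1 + v = v²*1 + v = v² + v = v + v²)
(-9*K(-2 + 4))*C(6) = (-9*(-2 + 4)*(1 + (-2 + 4)))*(-6 + 6) = -18*(1 + 2)*0 = -18*3*0 = -9*6*0 = -54*0 = 0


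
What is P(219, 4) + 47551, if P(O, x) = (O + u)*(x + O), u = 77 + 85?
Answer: 132514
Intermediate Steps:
u = 162
P(O, x) = (162 + O)*(O + x) (P(O, x) = (O + 162)*(x + O) = (162 + O)*(O + x))
P(219, 4) + 47551 = (219² + 162*219 + 162*4 + 219*4) + 47551 = (47961 + 35478 + 648 + 876) + 47551 = 84963 + 47551 = 132514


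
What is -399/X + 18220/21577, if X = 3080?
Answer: 6786911/9493880 ≈ 0.71487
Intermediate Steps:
-399/X + 18220/21577 = -399/3080 + 18220/21577 = -399*1/3080 + 18220*(1/21577) = -57/440 + 18220/21577 = 6786911/9493880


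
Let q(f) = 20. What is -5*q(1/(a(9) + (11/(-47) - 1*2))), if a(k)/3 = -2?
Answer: -100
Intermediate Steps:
a(k) = -6 (a(k) = 3*(-2) = -6)
-5*q(1/(a(9) + (11/(-47) - 1*2))) = -5*20 = -100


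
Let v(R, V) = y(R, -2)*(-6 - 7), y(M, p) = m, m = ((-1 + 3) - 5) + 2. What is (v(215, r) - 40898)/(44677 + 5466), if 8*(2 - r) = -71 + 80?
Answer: -40885/50143 ≈ -0.81537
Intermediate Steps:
m = -1 (m = (2 - 5) + 2 = -3 + 2 = -1)
y(M, p) = -1
r = 7/8 (r = 2 - (-71 + 80)/8 = 2 - ⅛*9 = 2 - 9/8 = 7/8 ≈ 0.87500)
v(R, V) = 13 (v(R, V) = -(-6 - 7) = -1*(-13) = 13)
(v(215, r) - 40898)/(44677 + 5466) = (13 - 40898)/(44677 + 5466) = -40885/50143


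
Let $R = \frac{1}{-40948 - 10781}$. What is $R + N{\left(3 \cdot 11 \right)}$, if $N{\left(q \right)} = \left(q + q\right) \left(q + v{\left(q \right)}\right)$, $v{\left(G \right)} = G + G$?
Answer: $\frac{337997285}{51729} \approx 6534.0$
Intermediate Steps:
$v{\left(G \right)} = 2 G$
$N{\left(q \right)} = 6 q^{2}$ ($N{\left(q \right)} = \left(q + q\right) \left(q + 2 q\right) = 2 q 3 q = 6 q^{2}$)
$R = - \frac{1}{51729}$ ($R = \frac{1}{-40948 - 10781} = \frac{1}{-51729} = - \frac{1}{51729} \approx -1.9332 \cdot 10^{-5}$)
$R + N{\left(3 \cdot 11 \right)} = - \frac{1}{51729} + 6 \left(3 \cdot 11\right)^{2} = - \frac{1}{51729} + 6 \cdot 33^{2} = - \frac{1}{51729} + 6 \cdot 1089 = - \frac{1}{51729} + 6534 = \frac{337997285}{51729}$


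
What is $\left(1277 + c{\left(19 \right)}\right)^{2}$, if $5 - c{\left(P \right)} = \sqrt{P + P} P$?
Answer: $1657242 - 48716 \sqrt{38} \approx 1.3569 \cdot 10^{6}$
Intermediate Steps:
$c{\left(P \right)} = 5 - \sqrt{2} P^{\frac{3}{2}}$ ($c{\left(P \right)} = 5 - \sqrt{P + P} P = 5 - \sqrt{2 P} P = 5 - \sqrt{2} \sqrt{P} P = 5 - \sqrt{2} P^{\frac{3}{2}}$)
$\left(1277 + c{\left(19 \right)}\right)^{2} = \left(1277 + \left(5 - \sqrt{2} \cdot 19^{\frac{3}{2}}\right)\right)^{2} = \left(1277 + \left(5 - \sqrt{2} \cdot 19 \sqrt{19}\right)\right)^{2} = \left(1277 + \left(5 - 19 \sqrt{38}\right)\right)^{2} = \left(1282 - 19 \sqrt{38}\right)^{2}$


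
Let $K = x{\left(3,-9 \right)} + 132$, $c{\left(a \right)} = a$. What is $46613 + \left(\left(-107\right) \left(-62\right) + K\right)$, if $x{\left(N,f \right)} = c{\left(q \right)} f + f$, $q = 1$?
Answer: $53361$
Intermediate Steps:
$x{\left(N,f \right)} = 2 f$ ($x{\left(N,f \right)} = 1 f + f = f + f = 2 f$)
$K = 114$ ($K = 2 \left(-9\right) + 132 = -18 + 132 = 114$)
$46613 + \left(\left(-107\right) \left(-62\right) + K\right) = 46613 + \left(\left(-107\right) \left(-62\right) + 114\right) = 46613 + \left(6634 + 114\right) = 46613 + 6748 = 53361$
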